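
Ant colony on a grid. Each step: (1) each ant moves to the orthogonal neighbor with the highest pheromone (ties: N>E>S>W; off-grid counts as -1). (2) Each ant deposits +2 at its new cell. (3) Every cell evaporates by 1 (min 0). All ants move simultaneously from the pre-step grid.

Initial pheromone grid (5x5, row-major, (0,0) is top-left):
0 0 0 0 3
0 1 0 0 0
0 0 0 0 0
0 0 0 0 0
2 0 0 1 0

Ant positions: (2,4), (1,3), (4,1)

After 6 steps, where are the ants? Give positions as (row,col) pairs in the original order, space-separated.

Step 1: ant0:(2,4)->N->(1,4) | ant1:(1,3)->N->(0,3) | ant2:(4,1)->W->(4,0)
  grid max=3 at (4,0)
Step 2: ant0:(1,4)->N->(0,4) | ant1:(0,3)->E->(0,4) | ant2:(4,0)->N->(3,0)
  grid max=5 at (0,4)
Step 3: ant0:(0,4)->S->(1,4) | ant1:(0,4)->S->(1,4) | ant2:(3,0)->S->(4,0)
  grid max=4 at (0,4)
Step 4: ant0:(1,4)->N->(0,4) | ant1:(1,4)->N->(0,4) | ant2:(4,0)->N->(3,0)
  grid max=7 at (0,4)
Step 5: ant0:(0,4)->S->(1,4) | ant1:(0,4)->S->(1,4) | ant2:(3,0)->S->(4,0)
  grid max=6 at (0,4)
Step 6: ant0:(1,4)->N->(0,4) | ant1:(1,4)->N->(0,4) | ant2:(4,0)->N->(3,0)
  grid max=9 at (0,4)

(0,4) (0,4) (3,0)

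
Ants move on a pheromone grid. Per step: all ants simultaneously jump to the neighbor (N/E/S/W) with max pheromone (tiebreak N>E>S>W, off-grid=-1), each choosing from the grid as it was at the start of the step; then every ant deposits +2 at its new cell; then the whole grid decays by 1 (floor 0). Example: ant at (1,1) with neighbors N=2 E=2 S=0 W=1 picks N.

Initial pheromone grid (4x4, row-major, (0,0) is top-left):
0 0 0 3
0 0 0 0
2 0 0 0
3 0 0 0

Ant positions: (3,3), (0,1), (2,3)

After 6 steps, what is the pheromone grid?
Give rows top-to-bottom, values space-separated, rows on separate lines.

After step 1: ants at (2,3),(0,2),(1,3)
  0 0 1 2
  0 0 0 1
  1 0 0 1
  2 0 0 0
After step 2: ants at (1,3),(0,3),(0,3)
  0 0 0 5
  0 0 0 2
  0 0 0 0
  1 0 0 0
After step 3: ants at (0,3),(1,3),(1,3)
  0 0 0 6
  0 0 0 5
  0 0 0 0
  0 0 0 0
After step 4: ants at (1,3),(0,3),(0,3)
  0 0 0 9
  0 0 0 6
  0 0 0 0
  0 0 0 0
After step 5: ants at (0,3),(1,3),(1,3)
  0 0 0 10
  0 0 0 9
  0 0 0 0
  0 0 0 0
After step 6: ants at (1,3),(0,3),(0,3)
  0 0 0 13
  0 0 0 10
  0 0 0 0
  0 0 0 0

0 0 0 13
0 0 0 10
0 0 0 0
0 0 0 0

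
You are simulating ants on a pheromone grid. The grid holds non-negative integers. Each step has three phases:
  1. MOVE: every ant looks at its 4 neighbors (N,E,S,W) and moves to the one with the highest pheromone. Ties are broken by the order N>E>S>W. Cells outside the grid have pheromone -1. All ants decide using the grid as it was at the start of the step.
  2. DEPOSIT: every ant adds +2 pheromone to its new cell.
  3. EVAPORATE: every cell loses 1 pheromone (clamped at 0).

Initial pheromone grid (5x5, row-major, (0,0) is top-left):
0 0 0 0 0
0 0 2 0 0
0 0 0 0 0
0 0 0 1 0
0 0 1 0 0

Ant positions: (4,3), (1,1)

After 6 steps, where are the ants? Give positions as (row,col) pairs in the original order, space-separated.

Step 1: ant0:(4,3)->N->(3,3) | ant1:(1,1)->E->(1,2)
  grid max=3 at (1,2)
Step 2: ant0:(3,3)->N->(2,3) | ant1:(1,2)->N->(0,2)
  grid max=2 at (1,2)
Step 3: ant0:(2,3)->S->(3,3) | ant1:(0,2)->S->(1,2)
  grid max=3 at (1,2)
Step 4: ant0:(3,3)->N->(2,3) | ant1:(1,2)->N->(0,2)
  grid max=2 at (1,2)
Step 5: ant0:(2,3)->S->(3,3) | ant1:(0,2)->S->(1,2)
  grid max=3 at (1,2)
Step 6: ant0:(3,3)->N->(2,3) | ant1:(1,2)->N->(0,2)
  grid max=2 at (1,2)

(2,3) (0,2)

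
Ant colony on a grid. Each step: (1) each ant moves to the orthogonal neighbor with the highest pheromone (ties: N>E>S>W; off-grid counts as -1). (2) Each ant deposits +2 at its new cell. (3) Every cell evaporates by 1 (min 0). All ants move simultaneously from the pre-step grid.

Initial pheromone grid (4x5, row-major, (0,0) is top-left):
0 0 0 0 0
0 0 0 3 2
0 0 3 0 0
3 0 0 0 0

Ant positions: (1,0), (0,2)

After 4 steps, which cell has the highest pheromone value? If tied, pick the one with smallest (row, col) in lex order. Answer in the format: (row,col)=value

Step 1: ant0:(1,0)->N->(0,0) | ant1:(0,2)->E->(0,3)
  grid max=2 at (1,3)
Step 2: ant0:(0,0)->E->(0,1) | ant1:(0,3)->S->(1,3)
  grid max=3 at (1,3)
Step 3: ant0:(0,1)->E->(0,2) | ant1:(1,3)->N->(0,3)
  grid max=2 at (1,3)
Step 4: ant0:(0,2)->E->(0,3) | ant1:(0,3)->S->(1,3)
  grid max=3 at (1,3)
Final grid:
  0 0 0 2 0
  0 0 0 3 0
  0 0 0 0 0
  0 0 0 0 0
Max pheromone 3 at (1,3)

Answer: (1,3)=3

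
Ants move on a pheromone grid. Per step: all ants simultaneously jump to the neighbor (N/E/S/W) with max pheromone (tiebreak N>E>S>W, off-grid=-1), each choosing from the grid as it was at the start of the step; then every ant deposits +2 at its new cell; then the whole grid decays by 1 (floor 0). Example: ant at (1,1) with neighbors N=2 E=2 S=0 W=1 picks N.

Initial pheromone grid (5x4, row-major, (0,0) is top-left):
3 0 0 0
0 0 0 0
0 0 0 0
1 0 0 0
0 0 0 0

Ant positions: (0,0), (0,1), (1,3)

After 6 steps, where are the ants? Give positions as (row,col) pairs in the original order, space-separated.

Step 1: ant0:(0,0)->E->(0,1) | ant1:(0,1)->W->(0,0) | ant2:(1,3)->N->(0,3)
  grid max=4 at (0,0)
Step 2: ant0:(0,1)->W->(0,0) | ant1:(0,0)->E->(0,1) | ant2:(0,3)->S->(1,3)
  grid max=5 at (0,0)
Step 3: ant0:(0,0)->E->(0,1) | ant1:(0,1)->W->(0,0) | ant2:(1,3)->N->(0,3)
  grid max=6 at (0,0)
Step 4: ant0:(0,1)->W->(0,0) | ant1:(0,0)->E->(0,1) | ant2:(0,3)->S->(1,3)
  grid max=7 at (0,0)
Step 5: ant0:(0,0)->E->(0,1) | ant1:(0,1)->W->(0,0) | ant2:(1,3)->N->(0,3)
  grid max=8 at (0,0)
Step 6: ant0:(0,1)->W->(0,0) | ant1:(0,0)->E->(0,1) | ant2:(0,3)->S->(1,3)
  grid max=9 at (0,0)

(0,0) (0,1) (1,3)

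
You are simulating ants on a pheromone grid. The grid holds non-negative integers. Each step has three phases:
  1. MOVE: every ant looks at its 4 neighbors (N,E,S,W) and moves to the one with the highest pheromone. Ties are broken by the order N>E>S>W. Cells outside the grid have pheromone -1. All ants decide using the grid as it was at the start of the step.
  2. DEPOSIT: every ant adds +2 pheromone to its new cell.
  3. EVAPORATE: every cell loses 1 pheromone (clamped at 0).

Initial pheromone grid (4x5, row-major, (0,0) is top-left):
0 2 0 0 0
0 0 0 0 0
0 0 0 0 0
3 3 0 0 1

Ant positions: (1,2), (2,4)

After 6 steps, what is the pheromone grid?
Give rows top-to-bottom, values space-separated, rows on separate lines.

After step 1: ants at (0,2),(3,4)
  0 1 1 0 0
  0 0 0 0 0
  0 0 0 0 0
  2 2 0 0 2
After step 2: ants at (0,1),(2,4)
  0 2 0 0 0
  0 0 0 0 0
  0 0 0 0 1
  1 1 0 0 1
After step 3: ants at (0,2),(3,4)
  0 1 1 0 0
  0 0 0 0 0
  0 0 0 0 0
  0 0 0 0 2
After step 4: ants at (0,1),(2,4)
  0 2 0 0 0
  0 0 0 0 0
  0 0 0 0 1
  0 0 0 0 1
After step 5: ants at (0,2),(3,4)
  0 1 1 0 0
  0 0 0 0 0
  0 0 0 0 0
  0 0 0 0 2
After step 6: ants at (0,1),(2,4)
  0 2 0 0 0
  0 0 0 0 0
  0 0 0 0 1
  0 0 0 0 1

0 2 0 0 0
0 0 0 0 0
0 0 0 0 1
0 0 0 0 1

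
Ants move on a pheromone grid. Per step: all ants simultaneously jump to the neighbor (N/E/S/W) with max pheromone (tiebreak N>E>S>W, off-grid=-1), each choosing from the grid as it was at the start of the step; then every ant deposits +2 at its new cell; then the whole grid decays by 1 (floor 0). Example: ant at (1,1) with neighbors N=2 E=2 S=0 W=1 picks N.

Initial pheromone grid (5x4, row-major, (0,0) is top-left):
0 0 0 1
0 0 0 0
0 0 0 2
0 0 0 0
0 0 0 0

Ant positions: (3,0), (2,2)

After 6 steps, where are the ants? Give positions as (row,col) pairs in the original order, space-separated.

Step 1: ant0:(3,0)->N->(2,0) | ant1:(2,2)->E->(2,3)
  grid max=3 at (2,3)
Step 2: ant0:(2,0)->N->(1,0) | ant1:(2,3)->N->(1,3)
  grid max=2 at (2,3)
Step 3: ant0:(1,0)->N->(0,0) | ant1:(1,3)->S->(2,3)
  grid max=3 at (2,3)
Step 4: ant0:(0,0)->E->(0,1) | ant1:(2,3)->N->(1,3)
  grid max=2 at (2,3)
Step 5: ant0:(0,1)->E->(0,2) | ant1:(1,3)->S->(2,3)
  grid max=3 at (2,3)
Step 6: ant0:(0,2)->E->(0,3) | ant1:(2,3)->N->(1,3)
  grid max=2 at (2,3)

(0,3) (1,3)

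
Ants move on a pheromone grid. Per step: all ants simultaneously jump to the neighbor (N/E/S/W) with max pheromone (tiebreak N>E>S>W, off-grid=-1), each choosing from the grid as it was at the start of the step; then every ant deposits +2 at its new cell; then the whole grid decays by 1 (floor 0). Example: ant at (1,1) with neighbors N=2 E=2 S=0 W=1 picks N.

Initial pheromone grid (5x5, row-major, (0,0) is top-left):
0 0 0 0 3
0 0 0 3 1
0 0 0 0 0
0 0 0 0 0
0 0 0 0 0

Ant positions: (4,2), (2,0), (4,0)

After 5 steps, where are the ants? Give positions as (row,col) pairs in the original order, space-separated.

Step 1: ant0:(4,2)->N->(3,2) | ant1:(2,0)->N->(1,0) | ant2:(4,0)->N->(3,0)
  grid max=2 at (0,4)
Step 2: ant0:(3,2)->N->(2,2) | ant1:(1,0)->N->(0,0) | ant2:(3,0)->N->(2,0)
  grid max=1 at (0,0)
Step 3: ant0:(2,2)->N->(1,2) | ant1:(0,0)->E->(0,1) | ant2:(2,0)->N->(1,0)
  grid max=1 at (0,1)
Step 4: ant0:(1,2)->N->(0,2) | ant1:(0,1)->E->(0,2) | ant2:(1,0)->N->(0,0)
  grid max=3 at (0,2)
Step 5: ant0:(0,2)->E->(0,3) | ant1:(0,2)->E->(0,3) | ant2:(0,0)->E->(0,1)
  grid max=3 at (0,3)

(0,3) (0,3) (0,1)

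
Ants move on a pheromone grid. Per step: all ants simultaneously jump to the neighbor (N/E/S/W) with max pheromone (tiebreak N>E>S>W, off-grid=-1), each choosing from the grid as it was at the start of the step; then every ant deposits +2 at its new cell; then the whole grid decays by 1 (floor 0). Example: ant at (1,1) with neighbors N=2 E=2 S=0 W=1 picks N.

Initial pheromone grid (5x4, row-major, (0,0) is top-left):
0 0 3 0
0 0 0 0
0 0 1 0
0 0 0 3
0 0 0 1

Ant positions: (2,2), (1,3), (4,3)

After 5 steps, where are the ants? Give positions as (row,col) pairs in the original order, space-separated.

Step 1: ant0:(2,2)->N->(1,2) | ant1:(1,3)->N->(0,3) | ant2:(4,3)->N->(3,3)
  grid max=4 at (3,3)
Step 2: ant0:(1,2)->N->(0,2) | ant1:(0,3)->W->(0,2) | ant2:(3,3)->N->(2,3)
  grid max=5 at (0,2)
Step 3: ant0:(0,2)->E->(0,3) | ant1:(0,2)->E->(0,3) | ant2:(2,3)->S->(3,3)
  grid max=4 at (0,2)
Step 4: ant0:(0,3)->W->(0,2) | ant1:(0,3)->W->(0,2) | ant2:(3,3)->N->(2,3)
  grid max=7 at (0,2)
Step 5: ant0:(0,2)->E->(0,3) | ant1:(0,2)->E->(0,3) | ant2:(2,3)->S->(3,3)
  grid max=6 at (0,2)

(0,3) (0,3) (3,3)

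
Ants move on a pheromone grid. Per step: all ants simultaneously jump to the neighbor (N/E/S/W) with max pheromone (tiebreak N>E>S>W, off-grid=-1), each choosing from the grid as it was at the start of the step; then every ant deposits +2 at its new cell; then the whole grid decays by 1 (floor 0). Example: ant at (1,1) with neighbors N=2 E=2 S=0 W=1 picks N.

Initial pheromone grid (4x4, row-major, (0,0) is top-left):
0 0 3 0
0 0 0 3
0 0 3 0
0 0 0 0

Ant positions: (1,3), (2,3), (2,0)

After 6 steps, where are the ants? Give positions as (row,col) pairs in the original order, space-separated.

Step 1: ant0:(1,3)->N->(0,3) | ant1:(2,3)->N->(1,3) | ant2:(2,0)->N->(1,0)
  grid max=4 at (1,3)
Step 2: ant0:(0,3)->S->(1,3) | ant1:(1,3)->N->(0,3) | ant2:(1,0)->N->(0,0)
  grid max=5 at (1,3)
Step 3: ant0:(1,3)->N->(0,3) | ant1:(0,3)->S->(1,3) | ant2:(0,0)->E->(0,1)
  grid max=6 at (1,3)
Step 4: ant0:(0,3)->S->(1,3) | ant1:(1,3)->N->(0,3) | ant2:(0,1)->E->(0,2)
  grid max=7 at (1,3)
Step 5: ant0:(1,3)->N->(0,3) | ant1:(0,3)->S->(1,3) | ant2:(0,2)->E->(0,3)
  grid max=8 at (1,3)
Step 6: ant0:(0,3)->S->(1,3) | ant1:(1,3)->N->(0,3) | ant2:(0,3)->S->(1,3)
  grid max=11 at (1,3)

(1,3) (0,3) (1,3)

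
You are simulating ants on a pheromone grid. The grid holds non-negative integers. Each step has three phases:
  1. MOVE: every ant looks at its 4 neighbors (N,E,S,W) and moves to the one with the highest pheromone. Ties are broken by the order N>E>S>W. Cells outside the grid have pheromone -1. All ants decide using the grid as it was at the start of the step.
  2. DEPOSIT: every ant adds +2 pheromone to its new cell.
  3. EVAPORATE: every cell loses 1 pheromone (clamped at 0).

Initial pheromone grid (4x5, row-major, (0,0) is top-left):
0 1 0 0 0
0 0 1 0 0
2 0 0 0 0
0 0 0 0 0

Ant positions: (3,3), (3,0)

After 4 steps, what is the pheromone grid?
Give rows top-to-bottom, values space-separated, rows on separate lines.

After step 1: ants at (2,3),(2,0)
  0 0 0 0 0
  0 0 0 0 0
  3 0 0 1 0
  0 0 0 0 0
After step 2: ants at (1,3),(1,0)
  0 0 0 0 0
  1 0 0 1 0
  2 0 0 0 0
  0 0 0 0 0
After step 3: ants at (0,3),(2,0)
  0 0 0 1 0
  0 0 0 0 0
  3 0 0 0 0
  0 0 0 0 0
After step 4: ants at (0,4),(1,0)
  0 0 0 0 1
  1 0 0 0 0
  2 0 0 0 0
  0 0 0 0 0

0 0 0 0 1
1 0 0 0 0
2 0 0 0 0
0 0 0 0 0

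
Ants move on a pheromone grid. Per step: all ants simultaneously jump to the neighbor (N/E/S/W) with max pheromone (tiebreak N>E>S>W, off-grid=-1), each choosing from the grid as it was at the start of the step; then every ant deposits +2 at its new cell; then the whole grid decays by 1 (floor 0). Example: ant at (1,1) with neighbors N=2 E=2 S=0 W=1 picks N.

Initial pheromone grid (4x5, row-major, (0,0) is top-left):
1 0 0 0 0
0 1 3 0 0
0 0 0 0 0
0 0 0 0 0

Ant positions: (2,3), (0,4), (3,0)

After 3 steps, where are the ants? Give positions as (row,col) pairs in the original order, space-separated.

Step 1: ant0:(2,3)->N->(1,3) | ant1:(0,4)->S->(1,4) | ant2:(3,0)->N->(2,0)
  grid max=2 at (1,2)
Step 2: ant0:(1,3)->W->(1,2) | ant1:(1,4)->W->(1,3) | ant2:(2,0)->N->(1,0)
  grid max=3 at (1,2)
Step 3: ant0:(1,2)->E->(1,3) | ant1:(1,3)->W->(1,2) | ant2:(1,0)->N->(0,0)
  grid max=4 at (1,2)

(1,3) (1,2) (0,0)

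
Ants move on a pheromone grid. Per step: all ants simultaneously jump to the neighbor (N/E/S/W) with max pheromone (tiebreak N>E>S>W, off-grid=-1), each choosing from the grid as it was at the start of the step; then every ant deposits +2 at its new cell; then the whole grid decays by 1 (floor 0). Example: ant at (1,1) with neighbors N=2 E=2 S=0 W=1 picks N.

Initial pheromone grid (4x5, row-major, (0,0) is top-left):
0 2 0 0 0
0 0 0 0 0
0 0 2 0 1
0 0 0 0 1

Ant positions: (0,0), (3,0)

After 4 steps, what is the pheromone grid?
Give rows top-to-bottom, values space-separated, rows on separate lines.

After step 1: ants at (0,1),(2,0)
  0 3 0 0 0
  0 0 0 0 0
  1 0 1 0 0
  0 0 0 0 0
After step 2: ants at (0,2),(1,0)
  0 2 1 0 0
  1 0 0 0 0
  0 0 0 0 0
  0 0 0 0 0
After step 3: ants at (0,1),(0,0)
  1 3 0 0 0
  0 0 0 0 0
  0 0 0 0 0
  0 0 0 0 0
After step 4: ants at (0,0),(0,1)
  2 4 0 0 0
  0 0 0 0 0
  0 0 0 0 0
  0 0 0 0 0

2 4 0 0 0
0 0 0 0 0
0 0 0 0 0
0 0 0 0 0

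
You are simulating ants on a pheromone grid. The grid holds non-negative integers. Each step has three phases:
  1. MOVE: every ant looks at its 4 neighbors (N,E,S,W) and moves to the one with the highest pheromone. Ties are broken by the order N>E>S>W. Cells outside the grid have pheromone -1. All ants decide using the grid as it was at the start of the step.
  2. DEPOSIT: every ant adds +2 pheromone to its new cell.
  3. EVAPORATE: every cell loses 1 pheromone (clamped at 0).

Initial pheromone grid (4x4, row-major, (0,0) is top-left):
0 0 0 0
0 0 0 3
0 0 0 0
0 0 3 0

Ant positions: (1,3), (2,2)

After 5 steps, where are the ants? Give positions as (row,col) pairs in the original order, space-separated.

Step 1: ant0:(1,3)->N->(0,3) | ant1:(2,2)->S->(3,2)
  grid max=4 at (3,2)
Step 2: ant0:(0,3)->S->(1,3) | ant1:(3,2)->N->(2,2)
  grid max=3 at (1,3)
Step 3: ant0:(1,3)->N->(0,3) | ant1:(2,2)->S->(3,2)
  grid max=4 at (3,2)
Step 4: ant0:(0,3)->S->(1,3) | ant1:(3,2)->N->(2,2)
  grid max=3 at (1,3)
Step 5: ant0:(1,3)->N->(0,3) | ant1:(2,2)->S->(3,2)
  grid max=4 at (3,2)

(0,3) (3,2)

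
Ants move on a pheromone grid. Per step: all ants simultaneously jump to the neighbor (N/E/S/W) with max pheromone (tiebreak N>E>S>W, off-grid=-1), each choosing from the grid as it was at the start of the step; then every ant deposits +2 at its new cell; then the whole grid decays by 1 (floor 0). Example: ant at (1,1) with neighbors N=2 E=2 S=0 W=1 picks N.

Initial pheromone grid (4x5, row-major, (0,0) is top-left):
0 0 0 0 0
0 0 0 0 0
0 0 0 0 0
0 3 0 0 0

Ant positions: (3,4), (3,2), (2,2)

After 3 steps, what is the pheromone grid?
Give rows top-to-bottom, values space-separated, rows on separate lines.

After step 1: ants at (2,4),(3,1),(1,2)
  0 0 0 0 0
  0 0 1 0 0
  0 0 0 0 1
  0 4 0 0 0
After step 2: ants at (1,4),(2,1),(0,2)
  0 0 1 0 0
  0 0 0 0 1
  0 1 0 0 0
  0 3 0 0 0
After step 3: ants at (0,4),(3,1),(0,3)
  0 0 0 1 1
  0 0 0 0 0
  0 0 0 0 0
  0 4 0 0 0

0 0 0 1 1
0 0 0 0 0
0 0 0 0 0
0 4 0 0 0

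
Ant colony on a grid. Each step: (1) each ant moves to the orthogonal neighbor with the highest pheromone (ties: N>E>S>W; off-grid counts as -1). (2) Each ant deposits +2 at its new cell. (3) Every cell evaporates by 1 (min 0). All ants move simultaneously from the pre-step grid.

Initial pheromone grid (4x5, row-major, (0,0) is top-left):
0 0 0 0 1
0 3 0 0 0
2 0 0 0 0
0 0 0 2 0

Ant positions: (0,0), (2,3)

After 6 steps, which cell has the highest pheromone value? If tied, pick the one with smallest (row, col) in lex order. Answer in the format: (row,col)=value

Answer: (1,1)=3

Derivation:
Step 1: ant0:(0,0)->E->(0,1) | ant1:(2,3)->S->(3,3)
  grid max=3 at (3,3)
Step 2: ant0:(0,1)->S->(1,1) | ant1:(3,3)->N->(2,3)
  grid max=3 at (1,1)
Step 3: ant0:(1,1)->N->(0,1) | ant1:(2,3)->S->(3,3)
  grid max=3 at (3,3)
Step 4: ant0:(0,1)->S->(1,1) | ant1:(3,3)->N->(2,3)
  grid max=3 at (1,1)
Step 5: ant0:(1,1)->N->(0,1) | ant1:(2,3)->S->(3,3)
  grid max=3 at (3,3)
Step 6: ant0:(0,1)->S->(1,1) | ant1:(3,3)->N->(2,3)
  grid max=3 at (1,1)
Final grid:
  0 0 0 0 0
  0 3 0 0 0
  0 0 0 1 0
  0 0 0 2 0
Max pheromone 3 at (1,1)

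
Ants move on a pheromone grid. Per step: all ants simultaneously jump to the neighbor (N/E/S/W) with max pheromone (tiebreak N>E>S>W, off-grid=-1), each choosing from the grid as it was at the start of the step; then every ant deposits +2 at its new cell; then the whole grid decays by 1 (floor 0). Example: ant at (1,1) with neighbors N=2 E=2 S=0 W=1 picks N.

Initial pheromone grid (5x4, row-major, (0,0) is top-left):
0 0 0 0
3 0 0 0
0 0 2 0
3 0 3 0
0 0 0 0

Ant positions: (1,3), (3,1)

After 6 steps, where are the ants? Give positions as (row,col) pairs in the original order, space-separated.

Step 1: ant0:(1,3)->N->(0,3) | ant1:(3,1)->E->(3,2)
  grid max=4 at (3,2)
Step 2: ant0:(0,3)->S->(1,3) | ant1:(3,2)->N->(2,2)
  grid max=3 at (3,2)
Step 3: ant0:(1,3)->N->(0,3) | ant1:(2,2)->S->(3,2)
  grid max=4 at (3,2)
Step 4: ant0:(0,3)->S->(1,3) | ant1:(3,2)->N->(2,2)
  grid max=3 at (3,2)
Step 5: ant0:(1,3)->N->(0,3) | ant1:(2,2)->S->(3,2)
  grid max=4 at (3,2)
Step 6: ant0:(0,3)->S->(1,3) | ant1:(3,2)->N->(2,2)
  grid max=3 at (3,2)

(1,3) (2,2)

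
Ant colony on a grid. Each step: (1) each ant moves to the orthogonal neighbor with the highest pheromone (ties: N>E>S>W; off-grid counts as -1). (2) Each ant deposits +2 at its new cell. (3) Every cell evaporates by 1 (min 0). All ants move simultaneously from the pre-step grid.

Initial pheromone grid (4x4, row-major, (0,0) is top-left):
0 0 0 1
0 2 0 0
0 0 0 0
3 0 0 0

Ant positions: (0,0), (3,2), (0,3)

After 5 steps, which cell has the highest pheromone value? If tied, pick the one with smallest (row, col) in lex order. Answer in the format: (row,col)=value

Step 1: ant0:(0,0)->E->(0,1) | ant1:(3,2)->N->(2,2) | ant2:(0,3)->S->(1,3)
  grid max=2 at (3,0)
Step 2: ant0:(0,1)->S->(1,1) | ant1:(2,2)->N->(1,2) | ant2:(1,3)->N->(0,3)
  grid max=2 at (1,1)
Step 3: ant0:(1,1)->E->(1,2) | ant1:(1,2)->W->(1,1) | ant2:(0,3)->S->(1,3)
  grid max=3 at (1,1)
Step 4: ant0:(1,2)->W->(1,1) | ant1:(1,1)->E->(1,2) | ant2:(1,3)->W->(1,2)
  grid max=5 at (1,2)
Step 5: ant0:(1,1)->E->(1,2) | ant1:(1,2)->W->(1,1) | ant2:(1,2)->W->(1,1)
  grid max=7 at (1,1)
Final grid:
  0 0 0 0
  0 7 6 0
  0 0 0 0
  0 0 0 0
Max pheromone 7 at (1,1)

Answer: (1,1)=7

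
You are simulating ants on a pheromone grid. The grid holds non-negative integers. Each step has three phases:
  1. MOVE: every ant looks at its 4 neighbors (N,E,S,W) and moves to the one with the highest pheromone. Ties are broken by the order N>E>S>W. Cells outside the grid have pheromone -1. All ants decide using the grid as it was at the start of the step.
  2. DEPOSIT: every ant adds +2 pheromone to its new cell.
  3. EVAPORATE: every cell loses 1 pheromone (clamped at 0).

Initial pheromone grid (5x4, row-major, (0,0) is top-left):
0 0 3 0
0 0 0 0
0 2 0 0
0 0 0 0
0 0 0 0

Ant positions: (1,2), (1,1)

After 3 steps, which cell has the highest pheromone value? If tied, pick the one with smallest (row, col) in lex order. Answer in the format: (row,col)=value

Step 1: ant0:(1,2)->N->(0,2) | ant1:(1,1)->S->(2,1)
  grid max=4 at (0,2)
Step 2: ant0:(0,2)->E->(0,3) | ant1:(2,1)->N->(1,1)
  grid max=3 at (0,2)
Step 3: ant0:(0,3)->W->(0,2) | ant1:(1,1)->S->(2,1)
  grid max=4 at (0,2)
Final grid:
  0 0 4 0
  0 0 0 0
  0 3 0 0
  0 0 0 0
  0 0 0 0
Max pheromone 4 at (0,2)

Answer: (0,2)=4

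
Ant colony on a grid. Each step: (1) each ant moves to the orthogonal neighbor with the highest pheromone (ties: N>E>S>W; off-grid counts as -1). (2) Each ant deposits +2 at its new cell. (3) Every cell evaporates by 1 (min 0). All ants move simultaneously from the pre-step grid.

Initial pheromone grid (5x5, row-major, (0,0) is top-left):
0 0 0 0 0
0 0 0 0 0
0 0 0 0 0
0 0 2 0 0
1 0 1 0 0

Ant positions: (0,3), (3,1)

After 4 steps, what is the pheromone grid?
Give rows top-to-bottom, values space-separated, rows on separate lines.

After step 1: ants at (0,4),(3,2)
  0 0 0 0 1
  0 0 0 0 0
  0 0 0 0 0
  0 0 3 0 0
  0 0 0 0 0
After step 2: ants at (1,4),(2,2)
  0 0 0 0 0
  0 0 0 0 1
  0 0 1 0 0
  0 0 2 0 0
  0 0 0 0 0
After step 3: ants at (0,4),(3,2)
  0 0 0 0 1
  0 0 0 0 0
  0 0 0 0 0
  0 0 3 0 0
  0 0 0 0 0
After step 4: ants at (1,4),(2,2)
  0 0 0 0 0
  0 0 0 0 1
  0 0 1 0 0
  0 0 2 0 0
  0 0 0 0 0

0 0 0 0 0
0 0 0 0 1
0 0 1 0 0
0 0 2 0 0
0 0 0 0 0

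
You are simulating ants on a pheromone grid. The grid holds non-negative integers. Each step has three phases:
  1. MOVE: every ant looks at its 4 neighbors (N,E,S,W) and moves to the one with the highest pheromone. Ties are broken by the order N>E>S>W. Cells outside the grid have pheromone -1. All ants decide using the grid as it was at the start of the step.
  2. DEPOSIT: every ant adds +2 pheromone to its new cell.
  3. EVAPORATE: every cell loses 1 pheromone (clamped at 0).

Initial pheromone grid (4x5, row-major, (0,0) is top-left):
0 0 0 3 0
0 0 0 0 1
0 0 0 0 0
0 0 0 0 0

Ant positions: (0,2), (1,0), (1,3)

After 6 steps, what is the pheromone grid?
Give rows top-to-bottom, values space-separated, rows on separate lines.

After step 1: ants at (0,3),(0,0),(0,3)
  1 0 0 6 0
  0 0 0 0 0
  0 0 0 0 0
  0 0 0 0 0
After step 2: ants at (0,4),(0,1),(0,4)
  0 1 0 5 3
  0 0 0 0 0
  0 0 0 0 0
  0 0 0 0 0
After step 3: ants at (0,3),(0,2),(0,3)
  0 0 1 8 2
  0 0 0 0 0
  0 0 0 0 0
  0 0 0 0 0
After step 4: ants at (0,4),(0,3),(0,4)
  0 0 0 9 5
  0 0 0 0 0
  0 0 0 0 0
  0 0 0 0 0
After step 5: ants at (0,3),(0,4),(0,3)
  0 0 0 12 6
  0 0 0 0 0
  0 0 0 0 0
  0 0 0 0 0
After step 6: ants at (0,4),(0,3),(0,4)
  0 0 0 13 9
  0 0 0 0 0
  0 0 0 0 0
  0 0 0 0 0

0 0 0 13 9
0 0 0 0 0
0 0 0 0 0
0 0 0 0 0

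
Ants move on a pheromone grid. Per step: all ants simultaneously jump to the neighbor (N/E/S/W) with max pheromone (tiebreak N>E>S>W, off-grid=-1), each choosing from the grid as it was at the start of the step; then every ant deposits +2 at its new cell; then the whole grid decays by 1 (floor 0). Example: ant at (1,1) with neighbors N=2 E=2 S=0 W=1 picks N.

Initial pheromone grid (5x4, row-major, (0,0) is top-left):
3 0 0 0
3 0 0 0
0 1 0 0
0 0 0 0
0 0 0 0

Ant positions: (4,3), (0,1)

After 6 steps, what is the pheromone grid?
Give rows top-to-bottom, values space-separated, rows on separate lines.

After step 1: ants at (3,3),(0,0)
  4 0 0 0
  2 0 0 0
  0 0 0 0
  0 0 0 1
  0 0 0 0
After step 2: ants at (2,3),(1,0)
  3 0 0 0
  3 0 0 0
  0 0 0 1
  0 0 0 0
  0 0 0 0
After step 3: ants at (1,3),(0,0)
  4 0 0 0
  2 0 0 1
  0 0 0 0
  0 0 0 0
  0 0 0 0
After step 4: ants at (0,3),(1,0)
  3 0 0 1
  3 0 0 0
  0 0 0 0
  0 0 0 0
  0 0 0 0
After step 5: ants at (1,3),(0,0)
  4 0 0 0
  2 0 0 1
  0 0 0 0
  0 0 0 0
  0 0 0 0
After step 6: ants at (0,3),(1,0)
  3 0 0 1
  3 0 0 0
  0 0 0 0
  0 0 0 0
  0 0 0 0

3 0 0 1
3 0 0 0
0 0 0 0
0 0 0 0
0 0 0 0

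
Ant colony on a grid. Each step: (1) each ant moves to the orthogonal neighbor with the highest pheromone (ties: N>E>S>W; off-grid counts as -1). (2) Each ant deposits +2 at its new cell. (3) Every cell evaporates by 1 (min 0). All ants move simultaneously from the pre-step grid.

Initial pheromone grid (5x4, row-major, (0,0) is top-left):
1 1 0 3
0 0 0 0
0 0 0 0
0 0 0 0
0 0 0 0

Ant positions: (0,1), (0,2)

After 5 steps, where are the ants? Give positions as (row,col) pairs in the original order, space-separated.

Step 1: ant0:(0,1)->W->(0,0) | ant1:(0,2)->E->(0,3)
  grid max=4 at (0,3)
Step 2: ant0:(0,0)->E->(0,1) | ant1:(0,3)->S->(1,3)
  grid max=3 at (0,3)
Step 3: ant0:(0,1)->W->(0,0) | ant1:(1,3)->N->(0,3)
  grid max=4 at (0,3)
Step 4: ant0:(0,0)->E->(0,1) | ant1:(0,3)->S->(1,3)
  grid max=3 at (0,3)
Step 5: ant0:(0,1)->W->(0,0) | ant1:(1,3)->N->(0,3)
  grid max=4 at (0,3)

(0,0) (0,3)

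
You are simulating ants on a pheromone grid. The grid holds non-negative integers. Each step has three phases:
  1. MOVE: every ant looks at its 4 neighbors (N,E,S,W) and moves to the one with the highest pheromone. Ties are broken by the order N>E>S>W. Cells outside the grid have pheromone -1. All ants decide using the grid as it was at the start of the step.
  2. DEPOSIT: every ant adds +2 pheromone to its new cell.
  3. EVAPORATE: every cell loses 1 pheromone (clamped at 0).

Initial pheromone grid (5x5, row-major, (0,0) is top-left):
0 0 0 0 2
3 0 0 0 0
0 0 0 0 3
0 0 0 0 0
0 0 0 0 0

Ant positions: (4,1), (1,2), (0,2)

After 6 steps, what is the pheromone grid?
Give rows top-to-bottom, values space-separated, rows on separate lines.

After step 1: ants at (3,1),(0,2),(0,3)
  0 0 1 1 1
  2 0 0 0 0
  0 0 0 0 2
  0 1 0 0 0
  0 0 0 0 0
After step 2: ants at (2,1),(0,3),(0,4)
  0 0 0 2 2
  1 0 0 0 0
  0 1 0 0 1
  0 0 0 0 0
  0 0 0 0 0
After step 3: ants at (1,1),(0,4),(0,3)
  0 0 0 3 3
  0 1 0 0 0
  0 0 0 0 0
  0 0 0 0 0
  0 0 0 0 0
After step 4: ants at (0,1),(0,3),(0,4)
  0 1 0 4 4
  0 0 0 0 0
  0 0 0 0 0
  0 0 0 0 0
  0 0 0 0 0
After step 5: ants at (0,2),(0,4),(0,3)
  0 0 1 5 5
  0 0 0 0 0
  0 0 0 0 0
  0 0 0 0 0
  0 0 0 0 0
After step 6: ants at (0,3),(0,3),(0,4)
  0 0 0 8 6
  0 0 0 0 0
  0 0 0 0 0
  0 0 0 0 0
  0 0 0 0 0

0 0 0 8 6
0 0 0 0 0
0 0 0 0 0
0 0 0 0 0
0 0 0 0 0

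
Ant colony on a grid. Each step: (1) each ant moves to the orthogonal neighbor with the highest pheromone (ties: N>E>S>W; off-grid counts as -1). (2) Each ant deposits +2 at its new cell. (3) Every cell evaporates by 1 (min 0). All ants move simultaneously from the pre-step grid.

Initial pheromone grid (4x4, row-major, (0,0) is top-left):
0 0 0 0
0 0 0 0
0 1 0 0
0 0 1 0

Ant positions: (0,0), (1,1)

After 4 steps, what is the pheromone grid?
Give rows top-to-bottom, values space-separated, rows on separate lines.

After step 1: ants at (0,1),(2,1)
  0 1 0 0
  0 0 0 0
  0 2 0 0
  0 0 0 0
After step 2: ants at (0,2),(1,1)
  0 0 1 0
  0 1 0 0
  0 1 0 0
  0 0 0 0
After step 3: ants at (0,3),(2,1)
  0 0 0 1
  0 0 0 0
  0 2 0 0
  0 0 0 0
After step 4: ants at (1,3),(1,1)
  0 0 0 0
  0 1 0 1
  0 1 0 0
  0 0 0 0

0 0 0 0
0 1 0 1
0 1 0 0
0 0 0 0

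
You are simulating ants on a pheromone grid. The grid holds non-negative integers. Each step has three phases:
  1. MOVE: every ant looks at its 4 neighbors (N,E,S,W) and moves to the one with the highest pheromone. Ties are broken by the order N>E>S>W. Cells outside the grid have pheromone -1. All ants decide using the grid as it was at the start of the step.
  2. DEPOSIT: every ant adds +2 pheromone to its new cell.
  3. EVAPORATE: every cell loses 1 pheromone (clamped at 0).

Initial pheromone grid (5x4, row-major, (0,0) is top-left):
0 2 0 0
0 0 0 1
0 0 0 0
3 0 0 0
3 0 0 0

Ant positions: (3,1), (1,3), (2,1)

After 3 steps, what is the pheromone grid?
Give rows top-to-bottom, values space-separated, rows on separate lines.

After step 1: ants at (3,0),(0,3),(1,1)
  0 1 0 1
  0 1 0 0
  0 0 0 0
  4 0 0 0
  2 0 0 0
After step 2: ants at (4,0),(1,3),(0,1)
  0 2 0 0
  0 0 0 1
  0 0 0 0
  3 0 0 0
  3 0 0 0
After step 3: ants at (3,0),(0,3),(0,2)
  0 1 1 1
  0 0 0 0
  0 0 0 0
  4 0 0 0
  2 0 0 0

0 1 1 1
0 0 0 0
0 0 0 0
4 0 0 0
2 0 0 0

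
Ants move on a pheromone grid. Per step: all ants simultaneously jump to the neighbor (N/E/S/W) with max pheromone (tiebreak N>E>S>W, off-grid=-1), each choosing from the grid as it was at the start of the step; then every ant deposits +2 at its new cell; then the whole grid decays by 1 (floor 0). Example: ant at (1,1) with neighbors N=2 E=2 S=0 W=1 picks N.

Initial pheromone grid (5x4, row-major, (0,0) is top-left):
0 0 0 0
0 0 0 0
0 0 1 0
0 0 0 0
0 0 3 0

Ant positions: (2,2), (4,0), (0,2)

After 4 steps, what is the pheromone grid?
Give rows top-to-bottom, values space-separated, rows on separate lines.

After step 1: ants at (1,2),(3,0),(0,3)
  0 0 0 1
  0 0 1 0
  0 0 0 0
  1 0 0 0
  0 0 2 0
After step 2: ants at (0,2),(2,0),(1,3)
  0 0 1 0
  0 0 0 1
  1 0 0 0
  0 0 0 0
  0 0 1 0
After step 3: ants at (0,3),(1,0),(0,3)
  0 0 0 3
  1 0 0 0
  0 0 0 0
  0 0 0 0
  0 0 0 0
After step 4: ants at (1,3),(0,0),(1,3)
  1 0 0 2
  0 0 0 3
  0 0 0 0
  0 0 0 0
  0 0 0 0

1 0 0 2
0 0 0 3
0 0 0 0
0 0 0 0
0 0 0 0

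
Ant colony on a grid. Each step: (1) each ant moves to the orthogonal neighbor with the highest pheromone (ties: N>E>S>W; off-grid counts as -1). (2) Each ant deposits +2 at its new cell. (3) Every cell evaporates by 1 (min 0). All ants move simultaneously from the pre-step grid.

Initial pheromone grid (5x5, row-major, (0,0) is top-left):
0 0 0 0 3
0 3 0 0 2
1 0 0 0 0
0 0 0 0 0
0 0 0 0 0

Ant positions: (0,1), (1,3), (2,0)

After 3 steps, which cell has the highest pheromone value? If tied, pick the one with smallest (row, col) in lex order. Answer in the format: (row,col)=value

Step 1: ant0:(0,1)->S->(1,1) | ant1:(1,3)->E->(1,4) | ant2:(2,0)->N->(1,0)
  grid max=4 at (1,1)
Step 2: ant0:(1,1)->W->(1,0) | ant1:(1,4)->N->(0,4) | ant2:(1,0)->E->(1,1)
  grid max=5 at (1,1)
Step 3: ant0:(1,0)->E->(1,1) | ant1:(0,4)->S->(1,4) | ant2:(1,1)->W->(1,0)
  grid max=6 at (1,1)
Final grid:
  0 0 0 0 2
  3 6 0 0 3
  0 0 0 0 0
  0 0 0 0 0
  0 0 0 0 0
Max pheromone 6 at (1,1)

Answer: (1,1)=6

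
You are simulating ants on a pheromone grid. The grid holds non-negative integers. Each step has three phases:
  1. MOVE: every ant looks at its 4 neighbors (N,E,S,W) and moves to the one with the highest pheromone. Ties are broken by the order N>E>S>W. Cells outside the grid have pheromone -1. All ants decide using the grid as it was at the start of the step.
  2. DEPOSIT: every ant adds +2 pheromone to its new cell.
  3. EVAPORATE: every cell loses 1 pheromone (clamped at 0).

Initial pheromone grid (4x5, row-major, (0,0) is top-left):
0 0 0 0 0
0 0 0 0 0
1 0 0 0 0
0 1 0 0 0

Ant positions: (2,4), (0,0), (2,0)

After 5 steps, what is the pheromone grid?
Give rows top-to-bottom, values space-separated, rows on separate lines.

After step 1: ants at (1,4),(0,1),(1,0)
  0 1 0 0 0
  1 0 0 0 1
  0 0 0 0 0
  0 0 0 0 0
After step 2: ants at (0,4),(0,2),(0,0)
  1 0 1 0 1
  0 0 0 0 0
  0 0 0 0 0
  0 0 0 0 0
After step 3: ants at (1,4),(0,3),(0,1)
  0 1 0 1 0
  0 0 0 0 1
  0 0 0 0 0
  0 0 0 0 0
After step 4: ants at (0,4),(0,4),(0,2)
  0 0 1 0 3
  0 0 0 0 0
  0 0 0 0 0
  0 0 0 0 0
After step 5: ants at (1,4),(1,4),(0,3)
  0 0 0 1 2
  0 0 0 0 3
  0 0 0 0 0
  0 0 0 0 0

0 0 0 1 2
0 0 0 0 3
0 0 0 0 0
0 0 0 0 0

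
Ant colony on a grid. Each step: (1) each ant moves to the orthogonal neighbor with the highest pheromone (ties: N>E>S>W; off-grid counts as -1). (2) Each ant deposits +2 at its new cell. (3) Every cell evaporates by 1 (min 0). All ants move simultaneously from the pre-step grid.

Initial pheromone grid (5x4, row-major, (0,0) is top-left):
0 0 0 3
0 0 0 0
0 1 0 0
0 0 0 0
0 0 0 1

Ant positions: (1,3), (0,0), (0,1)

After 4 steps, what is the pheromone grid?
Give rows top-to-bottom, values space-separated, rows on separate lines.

After step 1: ants at (0,3),(0,1),(0,2)
  0 1 1 4
  0 0 0 0
  0 0 0 0
  0 0 0 0
  0 0 0 0
After step 2: ants at (0,2),(0,2),(0,3)
  0 0 4 5
  0 0 0 0
  0 0 0 0
  0 0 0 0
  0 0 0 0
After step 3: ants at (0,3),(0,3),(0,2)
  0 0 5 8
  0 0 0 0
  0 0 0 0
  0 0 0 0
  0 0 0 0
After step 4: ants at (0,2),(0,2),(0,3)
  0 0 8 9
  0 0 0 0
  0 0 0 0
  0 0 0 0
  0 0 0 0

0 0 8 9
0 0 0 0
0 0 0 0
0 0 0 0
0 0 0 0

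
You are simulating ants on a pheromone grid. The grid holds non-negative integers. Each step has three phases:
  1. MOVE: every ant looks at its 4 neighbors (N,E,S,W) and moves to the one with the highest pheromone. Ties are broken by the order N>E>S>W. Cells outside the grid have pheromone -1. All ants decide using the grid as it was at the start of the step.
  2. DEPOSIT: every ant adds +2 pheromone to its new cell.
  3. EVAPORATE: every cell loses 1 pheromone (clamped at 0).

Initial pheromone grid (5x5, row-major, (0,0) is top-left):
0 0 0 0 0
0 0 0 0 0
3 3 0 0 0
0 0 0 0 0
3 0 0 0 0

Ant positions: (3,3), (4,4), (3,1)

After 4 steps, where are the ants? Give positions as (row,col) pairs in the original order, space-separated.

Step 1: ant0:(3,3)->N->(2,3) | ant1:(4,4)->N->(3,4) | ant2:(3,1)->N->(2,1)
  grid max=4 at (2,1)
Step 2: ant0:(2,3)->N->(1,3) | ant1:(3,4)->N->(2,4) | ant2:(2,1)->W->(2,0)
  grid max=3 at (2,0)
Step 3: ant0:(1,3)->N->(0,3) | ant1:(2,4)->N->(1,4) | ant2:(2,0)->E->(2,1)
  grid max=4 at (2,1)
Step 4: ant0:(0,3)->E->(0,4) | ant1:(1,4)->N->(0,4) | ant2:(2,1)->W->(2,0)
  grid max=3 at (0,4)

(0,4) (0,4) (2,0)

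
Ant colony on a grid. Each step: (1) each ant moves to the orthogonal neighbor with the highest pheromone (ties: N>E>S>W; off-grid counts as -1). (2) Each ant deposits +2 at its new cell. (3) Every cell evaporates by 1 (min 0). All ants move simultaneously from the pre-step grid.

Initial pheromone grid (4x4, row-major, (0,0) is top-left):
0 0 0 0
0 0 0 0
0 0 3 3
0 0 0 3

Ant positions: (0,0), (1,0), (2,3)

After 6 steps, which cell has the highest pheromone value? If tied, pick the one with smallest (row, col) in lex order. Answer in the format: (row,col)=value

Step 1: ant0:(0,0)->E->(0,1) | ant1:(1,0)->N->(0,0) | ant2:(2,3)->S->(3,3)
  grid max=4 at (3,3)
Step 2: ant0:(0,1)->W->(0,0) | ant1:(0,0)->E->(0,1) | ant2:(3,3)->N->(2,3)
  grid max=3 at (2,3)
Step 3: ant0:(0,0)->E->(0,1) | ant1:(0,1)->W->(0,0) | ant2:(2,3)->S->(3,3)
  grid max=4 at (3,3)
Step 4: ant0:(0,1)->W->(0,0) | ant1:(0,0)->E->(0,1) | ant2:(3,3)->N->(2,3)
  grid max=4 at (0,0)
Step 5: ant0:(0,0)->E->(0,1) | ant1:(0,1)->W->(0,0) | ant2:(2,3)->S->(3,3)
  grid max=5 at (0,0)
Step 6: ant0:(0,1)->W->(0,0) | ant1:(0,0)->E->(0,1) | ant2:(3,3)->N->(2,3)
  grid max=6 at (0,0)
Final grid:
  6 6 0 0
  0 0 0 0
  0 0 0 3
  0 0 0 3
Max pheromone 6 at (0,0)

Answer: (0,0)=6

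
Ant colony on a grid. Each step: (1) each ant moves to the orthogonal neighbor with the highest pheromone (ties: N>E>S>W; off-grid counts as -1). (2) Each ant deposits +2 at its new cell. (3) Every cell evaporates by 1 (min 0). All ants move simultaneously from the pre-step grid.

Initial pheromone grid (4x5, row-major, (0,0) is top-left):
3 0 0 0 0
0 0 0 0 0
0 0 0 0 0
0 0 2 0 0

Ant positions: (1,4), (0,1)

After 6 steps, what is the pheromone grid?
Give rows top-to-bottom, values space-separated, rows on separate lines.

After step 1: ants at (0,4),(0,0)
  4 0 0 0 1
  0 0 0 0 0
  0 0 0 0 0
  0 0 1 0 0
After step 2: ants at (1,4),(0,1)
  3 1 0 0 0
  0 0 0 0 1
  0 0 0 0 0
  0 0 0 0 0
After step 3: ants at (0,4),(0,0)
  4 0 0 0 1
  0 0 0 0 0
  0 0 0 0 0
  0 0 0 0 0
After step 4: ants at (1,4),(0,1)
  3 1 0 0 0
  0 0 0 0 1
  0 0 0 0 0
  0 0 0 0 0
After step 5: ants at (0,4),(0,0)
  4 0 0 0 1
  0 0 0 0 0
  0 0 0 0 0
  0 0 0 0 0
After step 6: ants at (1,4),(0,1)
  3 1 0 0 0
  0 0 0 0 1
  0 0 0 0 0
  0 0 0 0 0

3 1 0 0 0
0 0 0 0 1
0 0 0 0 0
0 0 0 0 0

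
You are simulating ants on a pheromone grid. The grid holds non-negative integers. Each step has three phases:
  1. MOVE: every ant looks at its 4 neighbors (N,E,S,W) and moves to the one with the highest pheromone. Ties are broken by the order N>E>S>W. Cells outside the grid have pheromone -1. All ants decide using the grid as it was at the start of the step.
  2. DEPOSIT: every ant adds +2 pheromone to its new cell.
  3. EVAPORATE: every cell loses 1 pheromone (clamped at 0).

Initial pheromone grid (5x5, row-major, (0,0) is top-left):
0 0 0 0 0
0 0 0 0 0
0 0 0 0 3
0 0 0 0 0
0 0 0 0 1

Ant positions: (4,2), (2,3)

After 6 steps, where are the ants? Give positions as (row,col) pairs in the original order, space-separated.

Step 1: ant0:(4,2)->N->(3,2) | ant1:(2,3)->E->(2,4)
  grid max=4 at (2,4)
Step 2: ant0:(3,2)->N->(2,2) | ant1:(2,4)->N->(1,4)
  grid max=3 at (2,4)
Step 3: ant0:(2,2)->N->(1,2) | ant1:(1,4)->S->(2,4)
  grid max=4 at (2,4)
Step 4: ant0:(1,2)->N->(0,2) | ant1:(2,4)->N->(1,4)
  grid max=3 at (2,4)
Step 5: ant0:(0,2)->E->(0,3) | ant1:(1,4)->S->(2,4)
  grid max=4 at (2,4)
Step 6: ant0:(0,3)->E->(0,4) | ant1:(2,4)->N->(1,4)
  grid max=3 at (2,4)

(0,4) (1,4)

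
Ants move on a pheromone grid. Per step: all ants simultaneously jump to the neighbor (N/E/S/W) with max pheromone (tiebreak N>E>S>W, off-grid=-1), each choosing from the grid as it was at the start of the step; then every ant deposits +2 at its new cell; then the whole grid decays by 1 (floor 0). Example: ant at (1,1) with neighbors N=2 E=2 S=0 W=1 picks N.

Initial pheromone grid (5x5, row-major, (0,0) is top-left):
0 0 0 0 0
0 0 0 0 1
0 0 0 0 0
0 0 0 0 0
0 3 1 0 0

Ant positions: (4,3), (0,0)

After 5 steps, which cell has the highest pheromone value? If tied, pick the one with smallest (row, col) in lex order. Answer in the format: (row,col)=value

Answer: (4,1)=2

Derivation:
Step 1: ant0:(4,3)->W->(4,2) | ant1:(0,0)->E->(0,1)
  grid max=2 at (4,1)
Step 2: ant0:(4,2)->W->(4,1) | ant1:(0,1)->E->(0,2)
  grid max=3 at (4,1)
Step 3: ant0:(4,1)->E->(4,2) | ant1:(0,2)->E->(0,3)
  grid max=2 at (4,1)
Step 4: ant0:(4,2)->W->(4,1) | ant1:(0,3)->E->(0,4)
  grid max=3 at (4,1)
Step 5: ant0:(4,1)->E->(4,2) | ant1:(0,4)->S->(1,4)
  grid max=2 at (4,1)
Final grid:
  0 0 0 0 0
  0 0 0 0 1
  0 0 0 0 0
  0 0 0 0 0
  0 2 2 0 0
Max pheromone 2 at (4,1)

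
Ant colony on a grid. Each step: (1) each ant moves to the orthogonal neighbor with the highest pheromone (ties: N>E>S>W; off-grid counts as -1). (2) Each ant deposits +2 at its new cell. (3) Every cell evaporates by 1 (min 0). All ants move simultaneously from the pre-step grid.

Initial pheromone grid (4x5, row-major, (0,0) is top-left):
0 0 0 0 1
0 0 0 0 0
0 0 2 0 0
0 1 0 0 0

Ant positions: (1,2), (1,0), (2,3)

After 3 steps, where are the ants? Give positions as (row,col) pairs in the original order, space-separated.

Step 1: ant0:(1,2)->S->(2,2) | ant1:(1,0)->N->(0,0) | ant2:(2,3)->W->(2,2)
  grid max=5 at (2,2)
Step 2: ant0:(2,2)->N->(1,2) | ant1:(0,0)->E->(0,1) | ant2:(2,2)->N->(1,2)
  grid max=4 at (2,2)
Step 3: ant0:(1,2)->S->(2,2) | ant1:(0,1)->E->(0,2) | ant2:(1,2)->S->(2,2)
  grid max=7 at (2,2)

(2,2) (0,2) (2,2)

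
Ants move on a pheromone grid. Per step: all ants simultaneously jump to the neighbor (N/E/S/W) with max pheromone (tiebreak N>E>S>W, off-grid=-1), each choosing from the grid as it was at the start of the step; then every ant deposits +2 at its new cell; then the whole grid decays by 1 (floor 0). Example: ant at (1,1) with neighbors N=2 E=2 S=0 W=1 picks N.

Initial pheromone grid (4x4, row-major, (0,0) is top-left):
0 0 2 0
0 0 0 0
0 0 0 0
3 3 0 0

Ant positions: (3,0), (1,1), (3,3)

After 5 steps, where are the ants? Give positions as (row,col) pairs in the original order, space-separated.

Step 1: ant0:(3,0)->E->(3,1) | ant1:(1,1)->N->(0,1) | ant2:(3,3)->N->(2,3)
  grid max=4 at (3,1)
Step 2: ant0:(3,1)->W->(3,0) | ant1:(0,1)->E->(0,2) | ant2:(2,3)->N->(1,3)
  grid max=3 at (3,0)
Step 3: ant0:(3,0)->E->(3,1) | ant1:(0,2)->E->(0,3) | ant2:(1,3)->N->(0,3)
  grid max=4 at (3,1)
Step 4: ant0:(3,1)->W->(3,0) | ant1:(0,3)->W->(0,2) | ant2:(0,3)->W->(0,2)
  grid max=4 at (0,2)
Step 5: ant0:(3,0)->E->(3,1) | ant1:(0,2)->E->(0,3) | ant2:(0,2)->E->(0,3)
  grid max=5 at (0,3)

(3,1) (0,3) (0,3)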